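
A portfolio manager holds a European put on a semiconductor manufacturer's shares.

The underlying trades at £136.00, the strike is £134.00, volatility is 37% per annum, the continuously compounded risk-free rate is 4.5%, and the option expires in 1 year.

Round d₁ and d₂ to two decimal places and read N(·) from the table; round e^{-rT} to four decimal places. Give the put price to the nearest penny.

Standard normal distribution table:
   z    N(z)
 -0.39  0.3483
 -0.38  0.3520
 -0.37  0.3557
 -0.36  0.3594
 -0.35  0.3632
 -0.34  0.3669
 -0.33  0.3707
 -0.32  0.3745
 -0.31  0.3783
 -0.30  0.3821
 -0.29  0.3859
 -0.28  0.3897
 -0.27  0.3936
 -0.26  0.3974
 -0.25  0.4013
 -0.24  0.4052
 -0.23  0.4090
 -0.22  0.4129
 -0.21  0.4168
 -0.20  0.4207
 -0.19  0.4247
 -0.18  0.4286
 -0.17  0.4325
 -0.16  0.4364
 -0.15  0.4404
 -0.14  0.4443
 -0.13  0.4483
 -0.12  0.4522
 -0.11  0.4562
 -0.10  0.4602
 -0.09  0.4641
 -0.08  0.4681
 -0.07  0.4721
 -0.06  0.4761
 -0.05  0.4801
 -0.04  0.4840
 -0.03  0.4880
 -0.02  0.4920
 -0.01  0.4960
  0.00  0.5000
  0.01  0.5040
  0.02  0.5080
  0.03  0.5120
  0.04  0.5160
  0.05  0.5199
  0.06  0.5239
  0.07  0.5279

£15.68

T = 1;  σ√T = 0.3700
d₁ = [ln(136/134) + (0.045 + ½·0.37²)·1] / (σ√T) = (0.0148 + 0.1134) / 0.3700 = 0.3467 ⇒ 0.35
d₂ = 0.3467 − 0.3700 = -0.0233 ⇒ -0.02
e^(−rT) = e^(−0.045·1) = 0.9560
P = 134·0.9560·N(0.02) − 136·N(-0.35) = 134·0.9560·0.5080 − 136·0.3632 = 65.0768 − 49.3952 = 15.6816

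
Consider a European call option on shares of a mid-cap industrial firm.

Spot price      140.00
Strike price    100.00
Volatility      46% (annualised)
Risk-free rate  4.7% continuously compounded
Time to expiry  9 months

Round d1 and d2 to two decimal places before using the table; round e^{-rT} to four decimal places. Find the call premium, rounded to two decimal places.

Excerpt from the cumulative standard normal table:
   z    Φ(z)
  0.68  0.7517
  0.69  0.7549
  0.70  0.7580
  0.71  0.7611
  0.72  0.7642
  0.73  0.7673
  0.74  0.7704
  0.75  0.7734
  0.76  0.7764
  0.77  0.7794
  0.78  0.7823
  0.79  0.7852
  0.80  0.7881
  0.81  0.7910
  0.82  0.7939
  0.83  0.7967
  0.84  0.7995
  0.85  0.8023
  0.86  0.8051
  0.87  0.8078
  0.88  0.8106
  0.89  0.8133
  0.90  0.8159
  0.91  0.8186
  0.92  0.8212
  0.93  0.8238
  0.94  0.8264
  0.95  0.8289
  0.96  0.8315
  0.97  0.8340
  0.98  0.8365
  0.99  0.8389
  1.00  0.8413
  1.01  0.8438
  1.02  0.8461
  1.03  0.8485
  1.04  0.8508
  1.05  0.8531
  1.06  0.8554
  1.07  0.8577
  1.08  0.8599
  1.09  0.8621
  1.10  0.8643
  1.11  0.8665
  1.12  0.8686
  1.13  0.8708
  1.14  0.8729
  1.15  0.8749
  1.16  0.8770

47.84

σ√T = 0.46·√0.75 = 0.3984
ln(S/K) + (r + σ²/2)T = ln(140/100) + (0.047 + 0.46²/2)·0.75 = 0.3365 + 0.1146 = 0.4511
d₁ = 0.4511 / 0.3984 = 1.1323 which rounds to 1.13
d₂ = d₁ − σ√T = 1.1323 − 0.3984 = 0.7339 which rounds to 0.73
exp(−rT) = exp(−0.047·0.75) = 0.9654
C = 140·N(1.13) − 100·0.9654·N(0.73) = 140·0.8708 − 100·0.9654·0.7673 = 121.9120 − 74.0751 = 47.8369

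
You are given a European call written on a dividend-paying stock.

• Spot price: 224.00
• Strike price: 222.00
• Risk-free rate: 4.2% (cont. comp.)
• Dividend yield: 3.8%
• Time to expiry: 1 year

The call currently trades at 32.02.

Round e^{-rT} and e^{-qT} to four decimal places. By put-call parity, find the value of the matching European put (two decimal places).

exp(−qT) = exp(−0.038·1) = 0.9627;  exp(−rT) = exp(−0.042·1) = 0.9589
Put-call parity: C − P = S·e^(−qT) − K·e^(−rT) = 224·0.9627 − 222·0.9589 = 215.6448 − 212.8758 = 2.7690
P = C − (C − P) = 32.02 − (2.7690) = 29.2510

29.25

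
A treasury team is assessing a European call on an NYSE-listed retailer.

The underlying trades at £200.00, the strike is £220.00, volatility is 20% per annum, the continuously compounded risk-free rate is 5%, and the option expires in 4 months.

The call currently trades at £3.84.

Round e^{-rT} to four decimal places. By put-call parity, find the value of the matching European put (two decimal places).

£20.21

exp(−rT) = exp(−0.05·0.3333) = 0.9835
Put-call parity: C − P = S − K·e^(−rT) = 200 − 220·0.9835 = 200 − 216.3700 = -16.3700
P = C − (C − P) = 3.84 − (-16.3700) = 20.2100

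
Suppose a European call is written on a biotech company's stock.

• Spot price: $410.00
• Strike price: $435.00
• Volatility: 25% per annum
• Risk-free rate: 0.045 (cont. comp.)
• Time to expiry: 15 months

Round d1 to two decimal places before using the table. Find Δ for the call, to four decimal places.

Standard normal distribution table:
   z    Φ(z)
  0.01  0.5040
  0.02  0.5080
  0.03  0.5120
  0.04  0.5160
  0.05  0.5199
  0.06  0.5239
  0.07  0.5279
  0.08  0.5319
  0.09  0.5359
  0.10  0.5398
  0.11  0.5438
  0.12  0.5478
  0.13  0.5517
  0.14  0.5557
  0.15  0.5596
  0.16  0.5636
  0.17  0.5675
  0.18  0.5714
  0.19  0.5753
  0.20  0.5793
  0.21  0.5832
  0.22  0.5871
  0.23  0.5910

σ√T = 0.25 × 1.1180 = 0.2795
d₁ = [ln(410/435) + (0.045 + ½·0.25²)·1.25] / (σ√T) = (-0.0592 + 0.0953) / 0.2795 = 0.1292 → 0.13
N(d₁) = N(0.13) = 0.5517
Δ_call = N(d₁) = 0.5517

0.5517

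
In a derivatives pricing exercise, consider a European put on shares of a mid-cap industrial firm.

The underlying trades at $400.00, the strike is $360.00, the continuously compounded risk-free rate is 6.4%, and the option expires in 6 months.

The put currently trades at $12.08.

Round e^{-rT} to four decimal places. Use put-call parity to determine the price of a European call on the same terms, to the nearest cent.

$63.42

exp(−rT) = exp(−0.064·0.5) = 0.9685
Put-call parity: C − P = S − K·e^(−rT) = 400 − 360·0.9685 = 400 − 348.6600 = 51.3400
C = P + (C − P) = 12.08 + (51.3400) = 63.4200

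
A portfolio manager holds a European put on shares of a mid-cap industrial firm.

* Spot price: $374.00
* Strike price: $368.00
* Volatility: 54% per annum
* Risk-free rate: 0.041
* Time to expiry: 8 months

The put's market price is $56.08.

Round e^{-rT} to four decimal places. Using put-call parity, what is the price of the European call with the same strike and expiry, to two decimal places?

exp(−rT) = exp(−0.041·0.6667) = 0.9730
Put-call parity: C − P = S − K·e^(−rT) = 374 − 368·0.9730 = 374 − 358.0640 = 15.9360
C = P + (C − P) = 56.08 + (15.9360) = 72.0160

$72.02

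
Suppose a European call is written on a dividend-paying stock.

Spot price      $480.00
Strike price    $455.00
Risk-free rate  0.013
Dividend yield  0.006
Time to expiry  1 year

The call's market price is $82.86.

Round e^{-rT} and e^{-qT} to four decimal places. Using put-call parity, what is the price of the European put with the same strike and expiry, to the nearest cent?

$54.87

exp(−qT) = exp(−0.006·1) = 0.9940;  exp(−rT) = exp(−0.013·1) = 0.9871
Put-call parity: C − P = S·e^(−qT) − K·e^(−rT) = 480·0.9940 − 455·0.9871 = 477.1200 − 449.1305 = 27.9895
P = C − (C − P) = 82.86 − (27.9895) = 54.8705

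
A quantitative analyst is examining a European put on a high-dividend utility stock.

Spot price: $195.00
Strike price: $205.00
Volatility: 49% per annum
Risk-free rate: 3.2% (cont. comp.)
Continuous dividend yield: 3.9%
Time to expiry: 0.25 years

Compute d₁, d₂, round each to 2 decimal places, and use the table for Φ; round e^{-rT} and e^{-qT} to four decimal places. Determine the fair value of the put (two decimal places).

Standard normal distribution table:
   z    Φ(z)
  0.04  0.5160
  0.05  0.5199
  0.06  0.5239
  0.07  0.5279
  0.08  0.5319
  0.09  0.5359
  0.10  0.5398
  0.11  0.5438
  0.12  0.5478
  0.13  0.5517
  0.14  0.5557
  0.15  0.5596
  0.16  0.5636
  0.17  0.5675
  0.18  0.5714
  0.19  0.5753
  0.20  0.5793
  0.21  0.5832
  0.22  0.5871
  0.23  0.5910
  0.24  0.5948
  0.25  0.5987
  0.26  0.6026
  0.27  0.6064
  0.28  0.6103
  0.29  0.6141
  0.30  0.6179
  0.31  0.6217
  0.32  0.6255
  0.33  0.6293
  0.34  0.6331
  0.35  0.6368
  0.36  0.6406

T = 0.25;  σ√T = 0.2450
d₁ = [ln(195/205) + (0.032 − 0.039 + 0.49²/2)·0.25] / 0.2450 = [-0.0500 + 0.0283] / 0.2450 = -0.0888 ≈ -0.09
d₂ = d₁ − σ√T = -0.0888 − 0.2450 = -0.3338 ≈ -0.33
exp(−qT) = exp(−0.039·0.25) = 0.9903;  exp(−rT) = exp(−0.032·0.25) = 0.9920
P = 205·0.9920·N(0.33) − 195·0.9903·N(0.09) = 205·0.9920·0.6293 − 195·0.9903·0.5359 = 127.9744 − 103.4868 = 24.4876

$24.49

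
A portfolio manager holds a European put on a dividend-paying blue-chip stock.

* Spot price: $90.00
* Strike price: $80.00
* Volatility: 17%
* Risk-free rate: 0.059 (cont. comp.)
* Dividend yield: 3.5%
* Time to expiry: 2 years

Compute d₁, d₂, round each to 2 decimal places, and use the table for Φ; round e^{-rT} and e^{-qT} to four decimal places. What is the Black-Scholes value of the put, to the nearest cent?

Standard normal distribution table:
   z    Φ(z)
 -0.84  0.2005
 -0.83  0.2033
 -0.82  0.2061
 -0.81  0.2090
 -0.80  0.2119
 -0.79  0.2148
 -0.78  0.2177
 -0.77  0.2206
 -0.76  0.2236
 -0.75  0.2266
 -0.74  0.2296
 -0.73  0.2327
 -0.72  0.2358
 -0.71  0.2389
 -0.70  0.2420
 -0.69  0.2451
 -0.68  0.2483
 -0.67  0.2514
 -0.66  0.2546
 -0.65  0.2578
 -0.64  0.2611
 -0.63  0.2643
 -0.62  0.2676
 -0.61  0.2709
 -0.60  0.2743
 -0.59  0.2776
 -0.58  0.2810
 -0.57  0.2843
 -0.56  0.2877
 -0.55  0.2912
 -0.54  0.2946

$2.67

σ√T = 0.17·√2 = 0.2404
d₁ = [ln(90/80) + (0.059 − 0.035 + 0.17²/2)·2] / 0.2404 = [0.1178 + 0.0769] / 0.2404 = 0.8098 ⇒ 0.81
d₂ = d₁ − σ√T = 0.8098 − 0.2404 = 0.5694 ⇒ 0.57
e^(−qT) = e^(−0.035·2) = 0.9324;  e^(−rT) = e^(−0.059·2) = 0.8887
N(−d₂) = N(-0.57) = 0.2843;  N(−d₁) = N(-0.81) = 0.2090
P = 80·0.8887·0.2843 − 90·0.9324·0.2090 = 20.2126 − 17.5384 = 2.6741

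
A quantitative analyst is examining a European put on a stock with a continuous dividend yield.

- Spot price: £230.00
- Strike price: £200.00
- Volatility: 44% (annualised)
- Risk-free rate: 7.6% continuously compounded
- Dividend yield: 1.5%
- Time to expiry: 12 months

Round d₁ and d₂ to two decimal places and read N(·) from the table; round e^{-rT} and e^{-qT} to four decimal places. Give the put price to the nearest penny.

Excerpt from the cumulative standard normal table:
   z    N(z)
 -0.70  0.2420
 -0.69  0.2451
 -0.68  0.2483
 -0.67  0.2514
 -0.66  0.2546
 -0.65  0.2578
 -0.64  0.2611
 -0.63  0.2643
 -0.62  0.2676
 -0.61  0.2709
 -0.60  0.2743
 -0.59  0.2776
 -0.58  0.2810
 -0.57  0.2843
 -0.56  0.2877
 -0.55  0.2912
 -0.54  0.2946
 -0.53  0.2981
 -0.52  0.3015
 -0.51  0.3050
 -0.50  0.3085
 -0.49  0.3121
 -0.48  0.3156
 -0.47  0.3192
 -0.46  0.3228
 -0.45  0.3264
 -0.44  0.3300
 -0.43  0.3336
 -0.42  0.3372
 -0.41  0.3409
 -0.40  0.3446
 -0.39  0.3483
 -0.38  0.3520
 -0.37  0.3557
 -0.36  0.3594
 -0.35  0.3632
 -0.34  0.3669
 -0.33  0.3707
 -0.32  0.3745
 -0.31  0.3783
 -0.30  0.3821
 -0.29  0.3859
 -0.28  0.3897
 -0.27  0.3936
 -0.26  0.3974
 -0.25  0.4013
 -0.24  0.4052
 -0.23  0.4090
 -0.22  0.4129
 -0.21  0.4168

£18.85

σ√T = 0.44·√1 = 0.4400
ln(S/K) + (r − q + σ²/2)T = ln(230/200) + (0.076 − 0.015 + 0.44²/2)·1 = 0.1398 + 0.1578 = 0.2976
d₁ = 0.2976 / 0.4400 = 0.6763 → 0.68
d₂ = d₁ − σ√T = 0.6763 − 0.4400 = 0.2363 → 0.24
e^(−qT) = e^(−0.015·1) = 0.9851;  e^(−rT) = e^(−0.076·1) = 0.9268
P = 200·0.9268·N(-0.24) − 230·0.9851·N(-0.68) = 200·0.9268·0.4052 − 230·0.9851·0.2483 = 75.1079 − 56.2581 = 18.8498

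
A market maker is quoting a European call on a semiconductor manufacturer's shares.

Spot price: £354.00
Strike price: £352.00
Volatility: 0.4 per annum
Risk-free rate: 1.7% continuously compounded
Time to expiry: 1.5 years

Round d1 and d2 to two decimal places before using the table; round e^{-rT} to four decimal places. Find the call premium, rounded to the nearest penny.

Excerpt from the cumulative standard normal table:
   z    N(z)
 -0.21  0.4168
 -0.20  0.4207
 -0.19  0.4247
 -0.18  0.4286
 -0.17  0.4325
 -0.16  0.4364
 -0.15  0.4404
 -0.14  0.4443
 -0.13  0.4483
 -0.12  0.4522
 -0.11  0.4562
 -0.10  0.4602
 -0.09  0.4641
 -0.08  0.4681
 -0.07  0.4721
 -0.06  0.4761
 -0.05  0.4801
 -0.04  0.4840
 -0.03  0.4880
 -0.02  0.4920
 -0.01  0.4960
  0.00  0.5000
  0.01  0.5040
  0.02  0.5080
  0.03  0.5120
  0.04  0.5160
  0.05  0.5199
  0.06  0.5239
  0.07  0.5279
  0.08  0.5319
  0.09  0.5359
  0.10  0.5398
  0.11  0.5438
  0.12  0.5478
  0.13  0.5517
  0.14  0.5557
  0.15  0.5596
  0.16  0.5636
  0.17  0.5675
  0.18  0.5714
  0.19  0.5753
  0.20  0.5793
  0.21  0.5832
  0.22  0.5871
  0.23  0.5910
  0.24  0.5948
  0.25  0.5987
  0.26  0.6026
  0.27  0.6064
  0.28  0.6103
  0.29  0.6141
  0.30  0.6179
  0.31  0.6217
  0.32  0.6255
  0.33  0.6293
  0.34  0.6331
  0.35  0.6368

σ√T = 0.4 × 1.2247 = 0.4899
d₁ = [ln(354/352) + (0.017 + ½·0.4²)·1.5] / (σ√T) = (0.0057 + 0.1455) / 0.4899 = 0.3086 ≈ 0.31
d₂ = 0.3086 − 0.4899 = -0.1813 ≈ -0.18
exp(−rT) = exp(−0.017·1.5) = 0.9748
N(d₁) = N(0.31) = 0.6217;  N(d₂) = N(-0.18) = 0.4286
C = 354·0.6217 − 352·0.9748·0.4286 = 220.0818 − 147.0653 = 73.0165

£73.02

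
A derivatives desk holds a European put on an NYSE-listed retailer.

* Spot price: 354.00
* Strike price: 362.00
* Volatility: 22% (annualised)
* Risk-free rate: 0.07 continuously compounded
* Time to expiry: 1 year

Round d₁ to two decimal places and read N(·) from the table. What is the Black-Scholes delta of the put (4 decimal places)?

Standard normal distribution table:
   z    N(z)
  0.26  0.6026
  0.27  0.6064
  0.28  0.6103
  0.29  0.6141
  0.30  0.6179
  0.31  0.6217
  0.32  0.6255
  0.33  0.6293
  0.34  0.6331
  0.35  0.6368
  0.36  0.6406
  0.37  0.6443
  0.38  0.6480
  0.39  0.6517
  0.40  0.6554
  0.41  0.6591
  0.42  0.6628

-0.3707

σ√T = 0.22·√1 = 0.2200
d₁ = [ln(354/362) + (0.07 + 0.22²/2)·1] / 0.2200 = [-0.0223 + 0.0942] / 0.2200 = 0.3266 ≈ 0.33
N(d₁) = N(0.33) = 0.6293
Δ_put = N(d₁) − 1 = 0.6293 − 1 = -0.3707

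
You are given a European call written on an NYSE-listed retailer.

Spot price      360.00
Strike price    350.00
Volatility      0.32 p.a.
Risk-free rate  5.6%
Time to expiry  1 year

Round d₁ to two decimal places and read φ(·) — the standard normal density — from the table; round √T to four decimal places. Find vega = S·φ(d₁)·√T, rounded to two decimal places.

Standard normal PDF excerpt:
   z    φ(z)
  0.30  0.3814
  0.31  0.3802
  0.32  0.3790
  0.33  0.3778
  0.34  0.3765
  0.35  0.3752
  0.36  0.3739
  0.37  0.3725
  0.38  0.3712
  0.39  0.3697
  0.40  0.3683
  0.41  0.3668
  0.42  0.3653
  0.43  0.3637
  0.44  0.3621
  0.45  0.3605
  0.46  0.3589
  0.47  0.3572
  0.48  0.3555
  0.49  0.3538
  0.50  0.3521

σ√T = 0.32·√1 = 0.3200
d₁ = [ln(360/350) + (0.056 + 0.32²/2)·1] / 0.3200 = [0.0282 + 0.1072] / 0.3200 = 0.4230 ⇒ 0.42
√T = √1 = 1.0000
φ(d₁) = φ(0.42) = 0.3653
vega = S·φ(d₁)·√T = 360·0.3653·1.0000 = 131.5080

131.51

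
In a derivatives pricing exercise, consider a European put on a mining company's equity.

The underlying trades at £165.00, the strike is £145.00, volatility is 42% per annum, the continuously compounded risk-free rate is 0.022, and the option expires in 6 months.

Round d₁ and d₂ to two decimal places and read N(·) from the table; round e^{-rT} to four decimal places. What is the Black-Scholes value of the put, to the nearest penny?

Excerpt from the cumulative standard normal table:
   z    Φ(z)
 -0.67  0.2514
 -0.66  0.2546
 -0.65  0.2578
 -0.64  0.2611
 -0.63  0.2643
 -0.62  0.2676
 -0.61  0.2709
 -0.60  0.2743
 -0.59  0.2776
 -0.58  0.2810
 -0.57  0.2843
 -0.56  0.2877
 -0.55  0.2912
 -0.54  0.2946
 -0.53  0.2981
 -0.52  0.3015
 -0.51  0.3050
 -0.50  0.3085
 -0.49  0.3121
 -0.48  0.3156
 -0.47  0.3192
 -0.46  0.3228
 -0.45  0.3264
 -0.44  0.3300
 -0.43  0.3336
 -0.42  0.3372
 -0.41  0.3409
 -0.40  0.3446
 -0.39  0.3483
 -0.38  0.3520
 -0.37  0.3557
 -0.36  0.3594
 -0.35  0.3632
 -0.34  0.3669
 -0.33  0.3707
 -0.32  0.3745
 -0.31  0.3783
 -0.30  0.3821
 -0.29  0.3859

£9.56

σ√T = 0.42·√0.5 = 0.2970
d₁ = [ln(165/145) + (0.022 + 0.42²/2)·0.5] / 0.2970 = [0.1292 + 0.0551] / 0.2970 = 0.6206 ⇒ 0.62
d₂ = d₁ − σ√T = 0.6206 − 0.2970 = 0.3236 ⇒ 0.32
exp(−rT) = exp(−0.022·0.5) = 0.9891
P = 145·0.9891·N(-0.32) − 165·N(-0.62) = 145·0.9891·0.3745 − 165·0.2676 = 53.7106 − 44.1540 = 9.5566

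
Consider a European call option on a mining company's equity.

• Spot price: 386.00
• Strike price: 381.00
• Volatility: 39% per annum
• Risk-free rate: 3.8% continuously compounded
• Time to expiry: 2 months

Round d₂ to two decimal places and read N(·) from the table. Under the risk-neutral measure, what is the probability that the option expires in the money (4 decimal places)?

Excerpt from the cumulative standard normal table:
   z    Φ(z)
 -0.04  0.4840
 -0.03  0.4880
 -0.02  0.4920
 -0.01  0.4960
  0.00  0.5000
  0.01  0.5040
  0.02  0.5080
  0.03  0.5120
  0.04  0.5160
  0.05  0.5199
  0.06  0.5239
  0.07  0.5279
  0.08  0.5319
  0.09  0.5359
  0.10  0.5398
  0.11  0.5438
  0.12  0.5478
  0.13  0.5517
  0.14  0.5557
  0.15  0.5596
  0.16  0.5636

σ√T = 0.39 × 0.4082 = 0.1592
d₁ = [ln(386/381) + (0.038 + 0.39²/2)·0.1667] / 0.1592 = [0.0130 + 0.0190] / 0.1592 = 0.2013 → 0.20
d₂ = d₁ − σ√T = 0.2013 − 0.1592 = 0.0421 → 0.04
Pr(exercise) under Q = N(d₂) = 0.5160

0.5160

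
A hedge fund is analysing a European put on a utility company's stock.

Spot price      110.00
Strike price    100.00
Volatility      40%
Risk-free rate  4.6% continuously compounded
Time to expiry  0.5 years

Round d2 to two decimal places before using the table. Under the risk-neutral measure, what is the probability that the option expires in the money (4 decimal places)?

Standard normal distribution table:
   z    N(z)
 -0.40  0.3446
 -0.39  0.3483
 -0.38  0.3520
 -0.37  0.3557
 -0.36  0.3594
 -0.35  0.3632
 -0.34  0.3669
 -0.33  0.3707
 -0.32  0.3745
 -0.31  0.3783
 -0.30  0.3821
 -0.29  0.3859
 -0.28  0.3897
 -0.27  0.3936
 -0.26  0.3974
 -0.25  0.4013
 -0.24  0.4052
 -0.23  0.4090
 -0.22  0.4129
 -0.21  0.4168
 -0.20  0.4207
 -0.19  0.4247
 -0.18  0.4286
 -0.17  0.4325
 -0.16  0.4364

0.3897

T = 0.5;  σ√T = 0.2828
ln(S/K) + (r + σ²/2)T = ln(110/100) + (0.046 + 0.4²/2)·0.5 = 0.0953 + 0.0630 = 0.1583
d₁ = 0.1583 / 0.2828 = 0.5597 ≈ 0.56
d₂ = d₁ − σ√T = 0.5597 − 0.2828 = 0.2769 ≈ 0.28
Risk-neutral Pr[S_T < K] = N(−d₂) = N(-0.28) = 0.3897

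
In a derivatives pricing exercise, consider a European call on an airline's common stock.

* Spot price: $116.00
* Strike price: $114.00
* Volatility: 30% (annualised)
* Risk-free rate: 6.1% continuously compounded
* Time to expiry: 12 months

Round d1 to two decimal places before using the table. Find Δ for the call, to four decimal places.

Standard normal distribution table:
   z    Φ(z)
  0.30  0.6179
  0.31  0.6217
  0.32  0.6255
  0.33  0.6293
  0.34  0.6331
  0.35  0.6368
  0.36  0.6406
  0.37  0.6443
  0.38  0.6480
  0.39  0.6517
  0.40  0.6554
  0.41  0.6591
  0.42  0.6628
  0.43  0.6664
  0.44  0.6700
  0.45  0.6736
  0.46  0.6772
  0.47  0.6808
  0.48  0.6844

σ√T = 0.3 × 1.0000 = 0.3000
d₁ = [ln(116/114) + (0.061 + 0.3²/2)·1] / 0.3000 = [0.0174 + 0.1060] / 0.3000 = 0.4113 ≈ 0.41
N(d₁) = N(0.41) = 0.6591
Δ_call = N(d₁) = 0.6591

0.6591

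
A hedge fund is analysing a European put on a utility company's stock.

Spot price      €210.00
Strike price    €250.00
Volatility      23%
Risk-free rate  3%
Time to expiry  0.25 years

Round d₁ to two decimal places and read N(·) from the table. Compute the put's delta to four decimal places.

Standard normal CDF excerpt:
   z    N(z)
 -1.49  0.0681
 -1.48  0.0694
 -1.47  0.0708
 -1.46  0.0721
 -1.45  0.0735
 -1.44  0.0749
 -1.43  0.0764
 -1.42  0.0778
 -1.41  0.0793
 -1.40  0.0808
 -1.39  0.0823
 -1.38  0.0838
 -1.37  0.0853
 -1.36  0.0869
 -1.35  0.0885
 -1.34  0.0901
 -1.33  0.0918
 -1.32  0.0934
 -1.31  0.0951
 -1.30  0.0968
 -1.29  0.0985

-0.9177

T = 0.25;  σ√T = 0.1150
d₁ = [ln(210/250) + (0.03 + ½·0.23²)·0.25] / (σ√T) = (-0.1744 + 0.0141) / 0.1150 = -1.3934 which rounds to -1.39
N(d₁) = N(-1.39) = 0.0823
Δ_put = N(d₁) − 1 = 0.0823 − 1 = -0.9177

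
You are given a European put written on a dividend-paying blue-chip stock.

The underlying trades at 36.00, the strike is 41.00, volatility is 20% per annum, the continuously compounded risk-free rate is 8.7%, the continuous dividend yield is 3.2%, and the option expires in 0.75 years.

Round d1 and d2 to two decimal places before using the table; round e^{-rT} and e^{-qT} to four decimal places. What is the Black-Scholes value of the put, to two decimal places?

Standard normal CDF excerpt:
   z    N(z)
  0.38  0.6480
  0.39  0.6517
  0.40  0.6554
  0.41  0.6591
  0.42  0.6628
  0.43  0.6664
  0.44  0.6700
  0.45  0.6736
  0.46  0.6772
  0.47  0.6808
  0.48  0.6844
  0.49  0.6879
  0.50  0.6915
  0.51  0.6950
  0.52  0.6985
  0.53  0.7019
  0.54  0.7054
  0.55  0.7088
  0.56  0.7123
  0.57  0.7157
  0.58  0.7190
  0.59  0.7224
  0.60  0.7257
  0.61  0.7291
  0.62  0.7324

4.45

σ√T = 0.2 × 0.8660 = 0.1732
d₁ = [ln(36/41) + (0.087 − 0.032 + 0.2²/2)·0.75] / 0.1732 = [-0.1301 + 0.0562] / 0.1732 = -0.4261 ≈ -0.43
d₂ = d₁ − σ√T = -0.4261 − 0.1732 = -0.5993 ≈ -0.60
exp(−qT) = exp(−0.032·0.75) = 0.9763;  exp(−rT) = exp(−0.087·0.75) = 0.9368
N(−d₂) = N(0.60) = 0.7257;  N(−d₁) = N(0.43) = 0.6664
P = 41·0.9368·0.7257 − 36·0.9763·0.6664 = 27.8733 − 23.4218 = 4.4514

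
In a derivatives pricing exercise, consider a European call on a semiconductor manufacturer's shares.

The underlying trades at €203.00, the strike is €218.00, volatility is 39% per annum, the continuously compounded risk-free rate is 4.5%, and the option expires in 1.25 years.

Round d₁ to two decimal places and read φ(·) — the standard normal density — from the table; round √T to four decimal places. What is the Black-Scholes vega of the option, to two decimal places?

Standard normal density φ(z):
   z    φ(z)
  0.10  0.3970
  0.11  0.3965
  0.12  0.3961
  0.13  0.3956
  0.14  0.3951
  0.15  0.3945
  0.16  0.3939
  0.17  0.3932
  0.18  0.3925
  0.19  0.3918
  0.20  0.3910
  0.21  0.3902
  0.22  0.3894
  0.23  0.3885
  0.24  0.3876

σ√T = 0.39·√1.25 = 0.4360
ln(S/K) + (r + σ²/2)T = ln(203/218) + (0.045 + 0.39²/2)·1.25 = -0.0713 + 0.1513 = 0.0800
d₁ = 0.0800 / 0.4360 = 0.1835 ⇒ 0.18
√T = √1.25 = 1.1180
φ(d₁) = φ(0.18) = 0.3925
vega = S·φ(d₁)·√T = 203·0.3925·1.1180 = 89.0794

89.08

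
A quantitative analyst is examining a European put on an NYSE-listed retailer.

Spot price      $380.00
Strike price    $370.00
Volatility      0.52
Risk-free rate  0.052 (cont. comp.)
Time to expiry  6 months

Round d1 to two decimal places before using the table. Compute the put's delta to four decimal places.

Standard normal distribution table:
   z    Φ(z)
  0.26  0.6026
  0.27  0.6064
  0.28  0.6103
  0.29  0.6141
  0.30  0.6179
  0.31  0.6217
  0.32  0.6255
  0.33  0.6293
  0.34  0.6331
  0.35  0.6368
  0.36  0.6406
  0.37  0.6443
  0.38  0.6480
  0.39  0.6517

-0.3707

σ√T = 0.52·√0.5 = 0.3677
d₁ = [ln(380/370) + (0.052 + 0.52²/2)·0.5] / 0.3677 = [0.0267 + 0.0936] / 0.3677 = 0.3271 ⇒ 0.33
N(d₁) = N(0.33) = 0.6293
Δ_put = N(d₁) − 1 = 0.6293 − 1 = -0.3707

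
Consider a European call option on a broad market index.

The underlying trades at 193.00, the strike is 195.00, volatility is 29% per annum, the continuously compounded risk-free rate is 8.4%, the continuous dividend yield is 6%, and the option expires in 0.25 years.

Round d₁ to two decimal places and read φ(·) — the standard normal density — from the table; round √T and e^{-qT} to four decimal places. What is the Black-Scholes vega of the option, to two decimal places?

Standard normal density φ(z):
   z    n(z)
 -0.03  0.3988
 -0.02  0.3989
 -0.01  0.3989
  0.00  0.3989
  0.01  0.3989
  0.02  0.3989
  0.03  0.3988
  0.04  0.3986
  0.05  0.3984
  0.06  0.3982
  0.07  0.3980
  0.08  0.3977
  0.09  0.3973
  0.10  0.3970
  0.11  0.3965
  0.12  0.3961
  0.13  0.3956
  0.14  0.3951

37.89

σ√T = 0.29·√0.25 = 0.1450
d₁ = [ln(193/195) + (0.084 − 0.06 + 0.29²/2)·0.25] / 0.1450 = [-0.0103 + 0.0165] / 0.1450 = 0.0428 ≈ 0.04
√T = √0.25 = 0.5000
φ(d₁) = φ(0.04) = 0.3986
exp(−qT) = exp(−0.06·0.25) = 0.9851
vega = S·exp(−qT)·φ(d₁)·√T = 193·0.9851·0.3986·0.5000 = 37.8918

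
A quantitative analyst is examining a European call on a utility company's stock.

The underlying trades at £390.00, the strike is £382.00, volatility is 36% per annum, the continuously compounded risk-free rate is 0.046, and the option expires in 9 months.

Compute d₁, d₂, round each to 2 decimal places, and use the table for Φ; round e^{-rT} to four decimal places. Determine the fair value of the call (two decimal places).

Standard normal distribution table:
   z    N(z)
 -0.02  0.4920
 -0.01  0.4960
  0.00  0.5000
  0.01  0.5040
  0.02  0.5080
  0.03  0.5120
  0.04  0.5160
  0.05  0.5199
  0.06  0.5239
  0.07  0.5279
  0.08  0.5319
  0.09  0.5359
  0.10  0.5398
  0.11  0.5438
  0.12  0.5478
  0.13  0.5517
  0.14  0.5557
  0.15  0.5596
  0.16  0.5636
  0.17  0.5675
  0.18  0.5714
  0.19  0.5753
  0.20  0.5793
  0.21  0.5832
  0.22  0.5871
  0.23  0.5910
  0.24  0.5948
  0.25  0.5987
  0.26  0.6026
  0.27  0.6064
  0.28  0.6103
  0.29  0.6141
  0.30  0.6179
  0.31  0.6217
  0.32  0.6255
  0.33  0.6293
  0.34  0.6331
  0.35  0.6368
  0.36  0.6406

σ√T = 0.36 × 0.8660 = 0.3118
d₁ = [ln(390/382) + (0.046 + 0.36²/2)·0.75] / 0.3118 = [0.0207 + 0.0831] / 0.3118 = 0.3330 which rounds to 0.33
d₂ = d₁ − σ√T = 0.3330 − 0.3118 = 0.0213 which rounds to 0.02
exp(−rT) = exp(−0.046·0.75) = 0.9661
C = 390·N(0.33) − 382·0.9661·N(0.02) = 390·0.6293 − 382·0.9661·0.5080 = 245.4270 − 187.4775 = 57.9495

£57.95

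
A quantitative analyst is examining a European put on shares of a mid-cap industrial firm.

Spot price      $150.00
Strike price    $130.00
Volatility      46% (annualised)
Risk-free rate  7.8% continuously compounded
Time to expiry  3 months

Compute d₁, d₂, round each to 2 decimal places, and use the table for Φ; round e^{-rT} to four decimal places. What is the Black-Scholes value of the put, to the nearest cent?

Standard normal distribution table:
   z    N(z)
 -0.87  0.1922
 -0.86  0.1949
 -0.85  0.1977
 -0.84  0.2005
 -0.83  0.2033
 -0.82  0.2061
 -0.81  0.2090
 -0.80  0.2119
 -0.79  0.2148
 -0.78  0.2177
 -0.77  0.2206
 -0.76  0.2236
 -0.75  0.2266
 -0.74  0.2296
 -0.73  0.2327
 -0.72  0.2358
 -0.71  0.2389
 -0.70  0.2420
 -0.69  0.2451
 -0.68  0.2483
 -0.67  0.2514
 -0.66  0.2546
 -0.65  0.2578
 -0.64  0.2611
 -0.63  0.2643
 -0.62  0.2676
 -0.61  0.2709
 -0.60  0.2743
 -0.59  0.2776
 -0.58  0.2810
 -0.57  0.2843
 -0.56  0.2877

T = 0.25;  σ√T = 0.2300
d₁ = [ln(150/130) + (0.078 + 0.46²/2)·0.25] / 0.2300 = [0.1431 + 0.0460] / 0.2300 = 0.8220 ⇒ 0.82
d₂ = d₁ − σ√T = 0.8220 − 0.2300 = 0.5920 ⇒ 0.59
e^(−rT) = e^(−0.078·0.25) = 0.9807
N(−d₂) = N(-0.59) = 0.2776;  N(−d₁) = N(-0.82) = 0.2061
P = 130·0.9807·0.2776 − 150·0.2061 = 35.3915 − 30.9150 = 4.4765

$4.48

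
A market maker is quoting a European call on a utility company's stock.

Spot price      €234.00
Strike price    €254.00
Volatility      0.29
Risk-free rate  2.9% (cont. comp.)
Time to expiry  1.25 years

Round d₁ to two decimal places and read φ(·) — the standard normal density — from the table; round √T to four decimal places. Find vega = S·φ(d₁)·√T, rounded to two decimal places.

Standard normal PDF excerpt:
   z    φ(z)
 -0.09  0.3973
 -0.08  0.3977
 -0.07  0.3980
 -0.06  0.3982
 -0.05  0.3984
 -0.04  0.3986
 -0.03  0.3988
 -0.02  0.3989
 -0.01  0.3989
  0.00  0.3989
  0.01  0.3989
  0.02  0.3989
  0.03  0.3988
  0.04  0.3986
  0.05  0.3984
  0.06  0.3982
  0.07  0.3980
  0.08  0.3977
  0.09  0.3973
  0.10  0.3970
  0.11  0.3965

104.36

σ√T = 0.29 × 1.1180 = 0.3242
d₁ = [ln(234/254) + (0.029 + 0.29²/2)·1.25] / 0.3242 = [-0.0820 + 0.0888] / 0.3242 = 0.0210 → 0.02
√T = √1.25 = 1.1180
φ(d₁) = φ(0.02) = 0.3989
vega = S·φ(d₁)·√T = 234·0.3989·1.1180 = 104.3570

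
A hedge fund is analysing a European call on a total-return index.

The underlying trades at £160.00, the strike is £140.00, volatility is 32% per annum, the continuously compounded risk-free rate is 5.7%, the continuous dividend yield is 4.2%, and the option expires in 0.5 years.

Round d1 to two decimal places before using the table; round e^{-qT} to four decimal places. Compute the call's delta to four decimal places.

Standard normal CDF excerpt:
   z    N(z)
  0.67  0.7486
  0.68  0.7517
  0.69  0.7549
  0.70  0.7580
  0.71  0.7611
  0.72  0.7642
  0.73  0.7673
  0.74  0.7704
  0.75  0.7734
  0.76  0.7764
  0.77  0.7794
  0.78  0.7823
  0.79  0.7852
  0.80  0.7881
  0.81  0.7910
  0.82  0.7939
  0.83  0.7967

0.7544

σ√T = 0.32·√0.5 = 0.2263
d₁ = [ln(160/140) + (0.057 − 0.042 + ½·0.32²)·0.5] / (σ√T) = (0.1335 + 0.0331) / 0.2263 = 0.7364 → 0.74
N(d₁) = N(0.74) = 0.7704
Δ_call = e^(−qT)·N(d₁) = 0.9792·0.7704 = 0.7544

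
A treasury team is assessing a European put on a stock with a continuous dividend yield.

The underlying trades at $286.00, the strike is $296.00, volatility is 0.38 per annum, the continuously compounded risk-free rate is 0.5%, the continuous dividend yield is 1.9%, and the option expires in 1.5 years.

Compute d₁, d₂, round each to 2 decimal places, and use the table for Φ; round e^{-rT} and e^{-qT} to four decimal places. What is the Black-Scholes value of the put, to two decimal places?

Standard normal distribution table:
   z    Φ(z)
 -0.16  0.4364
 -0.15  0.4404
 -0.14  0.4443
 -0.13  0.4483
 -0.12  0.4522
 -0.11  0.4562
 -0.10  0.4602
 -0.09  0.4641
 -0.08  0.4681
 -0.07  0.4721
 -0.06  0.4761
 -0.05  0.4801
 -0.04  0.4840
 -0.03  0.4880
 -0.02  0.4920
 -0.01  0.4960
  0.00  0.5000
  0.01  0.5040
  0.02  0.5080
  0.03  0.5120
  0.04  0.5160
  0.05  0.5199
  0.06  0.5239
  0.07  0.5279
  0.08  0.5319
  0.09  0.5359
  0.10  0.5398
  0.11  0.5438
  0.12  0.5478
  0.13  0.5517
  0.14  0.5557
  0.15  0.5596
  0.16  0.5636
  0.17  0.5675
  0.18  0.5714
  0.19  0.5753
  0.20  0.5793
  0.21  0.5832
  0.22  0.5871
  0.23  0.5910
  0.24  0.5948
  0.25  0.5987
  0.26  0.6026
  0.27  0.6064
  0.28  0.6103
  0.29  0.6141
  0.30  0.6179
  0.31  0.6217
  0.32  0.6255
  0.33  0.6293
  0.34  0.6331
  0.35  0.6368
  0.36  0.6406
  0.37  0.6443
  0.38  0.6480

$60.27

σ√T = 0.38·√1.5 = 0.4654
ln(S/K) + (r − q + σ²/2)T = ln(286/296) + (0.005 − 0.019 + 0.38²/2)·1.5 = -0.0344 + 0.0873 = 0.0529
d₁ = 0.0529 / 0.4654 = 0.1137 ≈ 0.11
d₂ = d₁ − σ√T = 0.1137 − 0.4654 = -0.3517 ≈ -0.35
exp(−qT) = exp(−0.019·1.5) = 0.9719;  exp(−rT) = exp(−0.005·1.5) = 0.9925
N(−d₂) = N(0.35) = 0.6368;  N(−d₁) = N(-0.11) = 0.4562
P = 296·0.9925·0.6368 − 286·0.9719·0.4562 = 187.0791 − 126.8069 = 60.2722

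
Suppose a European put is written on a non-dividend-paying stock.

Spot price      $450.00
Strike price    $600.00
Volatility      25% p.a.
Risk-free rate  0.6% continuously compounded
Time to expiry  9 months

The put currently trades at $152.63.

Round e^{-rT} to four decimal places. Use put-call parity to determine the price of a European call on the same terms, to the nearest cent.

e^(−rT) = e^(−0.006·0.75) = 0.9955
Put-call parity: C − P = S − K·e^(−rT) = 450 − 600·0.9955 = 450 − 597.3000 = -147.3000
C = P + (C − P) = 152.63 + (-147.3000) = 5.3300

$5.33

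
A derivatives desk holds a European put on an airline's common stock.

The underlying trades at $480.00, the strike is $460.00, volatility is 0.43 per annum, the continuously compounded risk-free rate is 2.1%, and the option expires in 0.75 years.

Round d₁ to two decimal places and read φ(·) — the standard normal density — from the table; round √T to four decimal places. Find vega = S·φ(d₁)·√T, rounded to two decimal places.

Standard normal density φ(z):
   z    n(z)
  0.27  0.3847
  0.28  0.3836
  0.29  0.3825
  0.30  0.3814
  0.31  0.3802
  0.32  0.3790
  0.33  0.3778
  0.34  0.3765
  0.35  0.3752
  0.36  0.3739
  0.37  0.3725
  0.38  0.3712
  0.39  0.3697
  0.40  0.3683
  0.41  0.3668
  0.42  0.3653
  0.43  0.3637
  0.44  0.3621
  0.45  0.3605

156.50

σ√T = 0.43 × 0.8660 = 0.3724
d₁ = [ln(480/460) + (0.021 + ½·0.43²)·0.75] / (σ√T) = (0.0426 + 0.0851) / 0.3724 = 0.3428 ≈ 0.34
√T = √0.75 = 0.8660
φ(d₁) = φ(0.34) = 0.3765
vega = S·φ(d₁)·√T = 480·0.3765·0.8660 = 156.5035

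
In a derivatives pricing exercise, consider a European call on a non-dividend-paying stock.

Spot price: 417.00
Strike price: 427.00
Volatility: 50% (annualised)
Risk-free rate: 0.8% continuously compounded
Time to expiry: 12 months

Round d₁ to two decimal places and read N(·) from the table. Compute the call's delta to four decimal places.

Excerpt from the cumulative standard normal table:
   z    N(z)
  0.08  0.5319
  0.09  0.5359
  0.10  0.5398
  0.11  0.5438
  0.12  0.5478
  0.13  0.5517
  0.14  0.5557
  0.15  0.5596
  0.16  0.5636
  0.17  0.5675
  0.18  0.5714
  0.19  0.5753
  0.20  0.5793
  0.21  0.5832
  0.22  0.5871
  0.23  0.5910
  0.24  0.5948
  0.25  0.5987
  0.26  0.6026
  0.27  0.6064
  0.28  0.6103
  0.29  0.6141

0.5871

T = 1;  σ√T = 0.5000
d₁ = [ln(417/427) + (0.008 + 0.5²/2)·1] / 0.5000 = [-0.0237 + 0.1330] / 0.5000 = 0.2186 → 0.22
N(d₁) = N(0.22) = 0.5871
Δ_call = N(d₁) = 0.5871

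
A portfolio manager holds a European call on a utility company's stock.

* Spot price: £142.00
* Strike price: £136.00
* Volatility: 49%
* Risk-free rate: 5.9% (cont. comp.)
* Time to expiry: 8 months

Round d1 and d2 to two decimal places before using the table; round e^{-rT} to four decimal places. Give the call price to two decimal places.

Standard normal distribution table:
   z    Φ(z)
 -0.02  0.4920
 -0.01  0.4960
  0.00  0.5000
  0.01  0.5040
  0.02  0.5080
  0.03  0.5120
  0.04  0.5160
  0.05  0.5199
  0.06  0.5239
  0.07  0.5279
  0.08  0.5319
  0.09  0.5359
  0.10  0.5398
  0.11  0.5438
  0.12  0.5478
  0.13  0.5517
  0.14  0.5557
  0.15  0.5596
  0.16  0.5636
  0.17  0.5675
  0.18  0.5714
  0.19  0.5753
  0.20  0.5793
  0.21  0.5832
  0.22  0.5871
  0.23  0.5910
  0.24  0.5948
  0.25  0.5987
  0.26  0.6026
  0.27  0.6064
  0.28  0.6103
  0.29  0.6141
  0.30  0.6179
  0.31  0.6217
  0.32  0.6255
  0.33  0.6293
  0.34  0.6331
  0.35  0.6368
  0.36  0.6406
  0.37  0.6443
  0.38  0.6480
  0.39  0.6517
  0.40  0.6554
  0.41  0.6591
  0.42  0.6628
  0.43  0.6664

T = 0.6667;  σ√T = 0.4001
d₁ = [ln(142/136) + (0.059 + 0.49²/2)·0.6667] / 0.4001 = [0.0432 + 0.1194] / 0.4001 = 0.4063 → 0.41
d₂ = d₁ − σ√T = 0.4063 − 0.4001 = 0.0062 → 0.01
e^(−rT) = e^(−0.059·0.6667) = 0.9614
C = 142·N(0.41) − 136·0.9614·N(0.01) = 142·0.6591 − 136·0.9614·0.5040 = 93.5922 − 65.8982 = 27.6940

£27.69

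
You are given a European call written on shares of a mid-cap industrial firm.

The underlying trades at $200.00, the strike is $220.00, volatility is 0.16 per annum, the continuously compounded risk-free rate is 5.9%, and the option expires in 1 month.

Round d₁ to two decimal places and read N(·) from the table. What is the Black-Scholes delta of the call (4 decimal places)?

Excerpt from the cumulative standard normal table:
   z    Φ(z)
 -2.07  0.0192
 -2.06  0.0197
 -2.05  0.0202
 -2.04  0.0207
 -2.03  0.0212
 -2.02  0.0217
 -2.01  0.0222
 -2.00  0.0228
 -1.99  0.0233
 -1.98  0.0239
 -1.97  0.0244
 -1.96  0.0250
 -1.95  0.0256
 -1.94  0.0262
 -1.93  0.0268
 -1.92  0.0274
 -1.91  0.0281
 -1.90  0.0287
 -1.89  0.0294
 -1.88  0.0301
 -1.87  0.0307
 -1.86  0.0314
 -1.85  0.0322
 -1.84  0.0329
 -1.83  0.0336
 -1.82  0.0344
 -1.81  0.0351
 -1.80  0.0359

σ√T = 0.16 × 0.2887 = 0.0462
d₁ = [ln(200/220) + (0.059 + ½·0.16²)·0.08333] / (σ√T) = (-0.0953 + 0.0060) / 0.0462 = -1.9340 ≈ -1.93
N(d₁) = N(-1.93) = 0.0268
Δ_call = N(d₁) = 0.0268

0.0268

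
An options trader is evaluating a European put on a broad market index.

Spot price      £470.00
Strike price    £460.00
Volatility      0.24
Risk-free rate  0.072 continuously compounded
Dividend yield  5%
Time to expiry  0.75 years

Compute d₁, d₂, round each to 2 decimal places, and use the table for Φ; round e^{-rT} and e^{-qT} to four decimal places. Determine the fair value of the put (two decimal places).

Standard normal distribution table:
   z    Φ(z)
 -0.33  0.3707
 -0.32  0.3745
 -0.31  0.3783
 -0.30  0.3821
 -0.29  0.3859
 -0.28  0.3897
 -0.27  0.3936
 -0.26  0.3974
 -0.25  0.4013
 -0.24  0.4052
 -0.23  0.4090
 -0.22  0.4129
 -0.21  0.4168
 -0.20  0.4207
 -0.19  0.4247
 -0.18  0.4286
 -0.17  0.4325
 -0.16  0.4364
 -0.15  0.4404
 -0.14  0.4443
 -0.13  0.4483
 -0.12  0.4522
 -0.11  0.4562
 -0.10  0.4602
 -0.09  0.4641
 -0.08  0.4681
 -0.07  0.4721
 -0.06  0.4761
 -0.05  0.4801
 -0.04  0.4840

σ√T = 0.24·√0.75 = 0.2078
d₁ = [ln(470/460) + (0.072 − 0.05 + 0.24²/2)·0.75] / 0.2078 = [0.0215 + 0.0381] / 0.2078 = 0.2868 ⇒ 0.29
d₂ = d₁ − σ√T = 0.2868 − 0.2078 = 0.0789 ⇒ 0.08
e^(−qT) = e^(−0.05·0.75) = 0.9632;  e^(−rT) = e^(−0.072·0.75) = 0.9474
N(−d₂) = N(-0.08) = 0.4681;  N(−d₁) = N(-0.29) = 0.3859
P = 460·0.9474·0.4681 − 470·0.9632·0.3859 = 203.9999 − 174.6985 = 29.3014

£29.30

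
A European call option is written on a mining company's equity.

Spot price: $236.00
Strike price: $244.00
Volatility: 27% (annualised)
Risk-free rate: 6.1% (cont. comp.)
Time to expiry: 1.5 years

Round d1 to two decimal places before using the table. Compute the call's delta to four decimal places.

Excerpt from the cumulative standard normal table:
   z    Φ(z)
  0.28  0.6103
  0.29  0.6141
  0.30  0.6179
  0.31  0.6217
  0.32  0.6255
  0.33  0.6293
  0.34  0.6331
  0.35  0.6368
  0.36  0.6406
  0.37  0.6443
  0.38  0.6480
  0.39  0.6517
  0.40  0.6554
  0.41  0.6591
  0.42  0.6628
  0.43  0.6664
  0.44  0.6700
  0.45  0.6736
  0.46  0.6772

0.6331

σ√T = 0.27·√1.5 = 0.3307
d₁ = [ln(236/244) + (0.061 + ½·0.27²)·1.5] / (σ√T) = (-0.0333 + 0.1462) / 0.3307 = 0.3412 ≈ 0.34
N(d₁) = N(0.34) = 0.6331
Δ_call = N(d₁) = 0.6331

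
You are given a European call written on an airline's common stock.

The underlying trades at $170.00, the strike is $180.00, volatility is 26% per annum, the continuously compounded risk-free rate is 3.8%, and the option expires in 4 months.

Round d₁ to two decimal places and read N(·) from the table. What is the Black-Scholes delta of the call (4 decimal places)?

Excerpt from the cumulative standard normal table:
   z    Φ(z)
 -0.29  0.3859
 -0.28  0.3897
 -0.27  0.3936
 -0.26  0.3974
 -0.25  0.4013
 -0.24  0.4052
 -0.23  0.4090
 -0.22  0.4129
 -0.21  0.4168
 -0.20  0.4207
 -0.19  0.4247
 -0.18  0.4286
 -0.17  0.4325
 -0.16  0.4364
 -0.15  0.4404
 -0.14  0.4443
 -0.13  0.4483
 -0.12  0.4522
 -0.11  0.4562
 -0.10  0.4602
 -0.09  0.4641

σ√T = 0.26 × 0.5774 = 0.1501
ln(S/K) + (r + σ²/2)T = ln(170/180) + (0.038 + 0.26²/2)·0.3333 = -0.0572 + 0.0239 = -0.0332
d₁ = -0.0332 / 0.1501 = -0.2213 which rounds to -0.22
N(d₁) = N(-0.22) = 0.4129
Δ_call = N(d₁) = 0.4129

0.4129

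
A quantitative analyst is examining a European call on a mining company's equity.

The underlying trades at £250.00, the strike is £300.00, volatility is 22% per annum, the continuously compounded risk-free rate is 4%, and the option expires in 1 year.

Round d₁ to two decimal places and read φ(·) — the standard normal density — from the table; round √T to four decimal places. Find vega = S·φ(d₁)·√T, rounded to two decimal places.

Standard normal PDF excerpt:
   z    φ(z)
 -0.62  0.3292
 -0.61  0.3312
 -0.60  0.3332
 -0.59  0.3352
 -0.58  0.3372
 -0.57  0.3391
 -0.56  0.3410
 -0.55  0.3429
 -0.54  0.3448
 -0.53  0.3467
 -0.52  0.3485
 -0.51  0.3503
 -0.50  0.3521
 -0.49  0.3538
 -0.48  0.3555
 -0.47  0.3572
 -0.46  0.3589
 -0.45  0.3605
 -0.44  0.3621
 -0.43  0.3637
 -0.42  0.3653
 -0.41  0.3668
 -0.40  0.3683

σ√T = 0.22 × 1.0000 = 0.2200
d₁ = [ln(250/300) + (0.04 + 0.22²/2)·1] / 0.2200 = [-0.1823 + 0.0642] / 0.2200 = -0.5369 which rounds to -0.54
√T = √1 = 1.0000
φ(d₁) = φ(-0.54) = 0.3448
vega = S·φ(d₁)·√T = 250·0.3448·1.0000 = 86.2000

86.20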